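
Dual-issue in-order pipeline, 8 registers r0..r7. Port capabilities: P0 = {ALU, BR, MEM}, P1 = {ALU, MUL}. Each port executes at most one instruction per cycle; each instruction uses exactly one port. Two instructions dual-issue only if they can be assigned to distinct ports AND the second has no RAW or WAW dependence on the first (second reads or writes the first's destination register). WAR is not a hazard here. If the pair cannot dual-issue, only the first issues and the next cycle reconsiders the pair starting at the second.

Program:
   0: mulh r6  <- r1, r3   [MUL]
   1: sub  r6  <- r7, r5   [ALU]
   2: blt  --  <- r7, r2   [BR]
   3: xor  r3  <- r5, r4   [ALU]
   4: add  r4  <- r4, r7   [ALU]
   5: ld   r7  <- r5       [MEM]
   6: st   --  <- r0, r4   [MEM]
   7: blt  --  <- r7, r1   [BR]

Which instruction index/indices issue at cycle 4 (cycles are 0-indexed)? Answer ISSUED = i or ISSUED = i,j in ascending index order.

#0 head=0: mulh.MUL i0 WAW r6
#1 head=1: sub.ALU blt.BR i1,i2 dual
#2 head=3: xor.ALU add.ALU i3,i4 dual
#3 head=5: ld.MEM i5 no-port MEM/MEM
#4 head=6: st.MEM i6 no-port MEM/BR
#5 head=7: blt.BR i7 tail

ISSUED = 6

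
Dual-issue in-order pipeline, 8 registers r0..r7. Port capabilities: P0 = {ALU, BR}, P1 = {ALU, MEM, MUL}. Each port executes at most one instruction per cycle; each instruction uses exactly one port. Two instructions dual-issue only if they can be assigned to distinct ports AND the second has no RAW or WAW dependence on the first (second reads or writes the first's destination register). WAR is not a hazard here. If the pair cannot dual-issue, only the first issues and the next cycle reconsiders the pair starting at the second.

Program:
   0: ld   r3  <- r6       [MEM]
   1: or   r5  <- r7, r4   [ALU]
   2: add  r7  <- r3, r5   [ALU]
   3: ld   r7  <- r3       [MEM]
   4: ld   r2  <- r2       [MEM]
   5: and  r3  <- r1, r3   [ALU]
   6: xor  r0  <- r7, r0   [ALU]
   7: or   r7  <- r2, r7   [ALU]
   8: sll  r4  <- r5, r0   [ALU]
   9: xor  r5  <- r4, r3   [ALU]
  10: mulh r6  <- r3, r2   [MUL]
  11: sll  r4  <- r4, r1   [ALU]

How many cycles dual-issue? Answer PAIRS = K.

  cy0 -> i0,i1 (ld or) pair
  cy1 -> i2 (add) WAW r7
  cy2 -> i3 (ld) no-port MEM/MEM
  cy3 -> i4,i5 (ld and) pair
  cy4 -> i6,i7 (xor or) pair
  cy5 -> i8 (sll) RAW r4
  cy6 -> i9,i10 (xor mulh) pair
  cy7 -> i11 (sll) tail

PAIRS = 4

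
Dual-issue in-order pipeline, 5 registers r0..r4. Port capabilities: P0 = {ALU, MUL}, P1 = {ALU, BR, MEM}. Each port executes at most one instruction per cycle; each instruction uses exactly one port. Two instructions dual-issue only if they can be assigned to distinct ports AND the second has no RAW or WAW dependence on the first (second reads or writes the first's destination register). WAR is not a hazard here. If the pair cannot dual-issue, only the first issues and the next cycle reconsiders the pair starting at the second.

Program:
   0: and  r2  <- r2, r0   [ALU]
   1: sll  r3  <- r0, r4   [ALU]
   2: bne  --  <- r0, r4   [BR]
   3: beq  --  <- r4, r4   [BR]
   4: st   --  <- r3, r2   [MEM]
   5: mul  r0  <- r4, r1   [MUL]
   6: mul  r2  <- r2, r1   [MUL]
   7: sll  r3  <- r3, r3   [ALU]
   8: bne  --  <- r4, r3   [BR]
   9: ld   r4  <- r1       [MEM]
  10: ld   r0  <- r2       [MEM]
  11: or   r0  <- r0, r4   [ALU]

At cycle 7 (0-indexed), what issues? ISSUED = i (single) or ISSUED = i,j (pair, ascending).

ISSUED = 10

0. and.ALU+sll.ALU @i0/i1  | 2-wide
1. bne.BR @i2  | no-port BR/BR
2. beq.BR @i3  | no-port BR/MEM
3. st.MEM+mul.MUL @i4/i5  | 2-wide
4. mul.MUL+sll.ALU @i6/i7  | 2-wide
5. bne.BR @i8  | no-port BR/MEM
6. ld.MEM @i9  | no-port MEM/MEM
7. ld.MEM @i10  | RAW+WAW r0
8. or.ALU @i11  | tail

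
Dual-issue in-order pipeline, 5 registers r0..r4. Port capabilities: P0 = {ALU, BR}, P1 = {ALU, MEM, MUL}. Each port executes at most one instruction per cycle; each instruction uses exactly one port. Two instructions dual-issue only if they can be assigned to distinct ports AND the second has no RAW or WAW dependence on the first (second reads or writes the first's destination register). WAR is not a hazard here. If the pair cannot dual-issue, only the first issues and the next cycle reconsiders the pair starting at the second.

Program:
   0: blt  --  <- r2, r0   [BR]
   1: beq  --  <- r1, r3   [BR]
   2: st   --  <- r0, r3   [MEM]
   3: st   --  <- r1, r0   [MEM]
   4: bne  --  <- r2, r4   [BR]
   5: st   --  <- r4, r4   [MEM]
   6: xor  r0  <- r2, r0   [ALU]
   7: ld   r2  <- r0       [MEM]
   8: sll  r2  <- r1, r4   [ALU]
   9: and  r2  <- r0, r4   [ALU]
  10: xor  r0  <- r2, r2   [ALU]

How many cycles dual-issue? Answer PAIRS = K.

PAIRS = 3

t=0 i0:blt ; no-port BR/BR
t=1 i1,i2:beq/st ; 2-wide
t=2 i3,i4:st/bne ; 2-wide
t=3 i5,i6:st/xor ; 2-wide
t=4 i7:ld ; WAW r2
t=5 i8:sll ; WAW r2
t=6 i9:and ; RAW r2
t=7 i10:xor ; tail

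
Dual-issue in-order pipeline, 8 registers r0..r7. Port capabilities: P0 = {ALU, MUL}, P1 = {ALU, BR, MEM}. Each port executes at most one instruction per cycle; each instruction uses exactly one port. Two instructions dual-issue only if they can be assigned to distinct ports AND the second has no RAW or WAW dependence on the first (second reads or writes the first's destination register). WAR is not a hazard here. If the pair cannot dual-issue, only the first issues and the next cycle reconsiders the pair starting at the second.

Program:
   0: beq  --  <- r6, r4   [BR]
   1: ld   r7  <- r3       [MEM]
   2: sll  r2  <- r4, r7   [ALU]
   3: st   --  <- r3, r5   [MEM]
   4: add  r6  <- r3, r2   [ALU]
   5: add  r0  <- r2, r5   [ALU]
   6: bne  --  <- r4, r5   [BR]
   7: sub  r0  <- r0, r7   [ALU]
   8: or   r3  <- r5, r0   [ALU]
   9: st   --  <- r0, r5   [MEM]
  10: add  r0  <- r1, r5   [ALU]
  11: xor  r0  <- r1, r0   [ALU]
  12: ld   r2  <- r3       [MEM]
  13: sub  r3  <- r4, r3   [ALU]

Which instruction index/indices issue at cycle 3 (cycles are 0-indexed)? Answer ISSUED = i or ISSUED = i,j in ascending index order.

ISSUED = 4,5

0. beq.BR @i0  | no-port BR/MEM
1. ld.MEM @i1  | RAW r7
2. sll.ALU/st.MEM @i2/i3  | pair
3. add.ALU/add.ALU @i4/i5  | pair
4. bne.BR/sub.ALU @i6/i7  | pair
5. or.ALU/st.MEM @i8/i9  | pair
6. add.ALU @i10  | RAW+WAW r0
7. xor.ALU/ld.MEM @i11/i12  | pair
8. sub.ALU @i13  | tail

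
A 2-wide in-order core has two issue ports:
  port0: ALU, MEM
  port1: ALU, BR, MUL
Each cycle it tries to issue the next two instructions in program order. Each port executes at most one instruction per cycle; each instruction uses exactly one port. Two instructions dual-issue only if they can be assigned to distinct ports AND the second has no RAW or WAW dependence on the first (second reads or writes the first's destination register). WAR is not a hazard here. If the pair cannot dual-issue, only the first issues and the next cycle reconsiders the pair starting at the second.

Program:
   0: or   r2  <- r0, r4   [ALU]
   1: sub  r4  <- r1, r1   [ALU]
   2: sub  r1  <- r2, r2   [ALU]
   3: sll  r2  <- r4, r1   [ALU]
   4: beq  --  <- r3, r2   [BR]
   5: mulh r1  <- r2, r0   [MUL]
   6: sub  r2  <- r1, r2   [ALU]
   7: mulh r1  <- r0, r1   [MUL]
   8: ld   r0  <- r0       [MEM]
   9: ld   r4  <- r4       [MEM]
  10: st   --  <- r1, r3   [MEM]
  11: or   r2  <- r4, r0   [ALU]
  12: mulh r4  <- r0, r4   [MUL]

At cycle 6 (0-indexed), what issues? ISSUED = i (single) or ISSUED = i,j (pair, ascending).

ISSUED = 8

#0 head=0: or/sub i0+i1 2-wide
#1 head=2: sub i2 RAW r1
#2 head=3: sll i3 RAW r2
#3 head=4: beq i4 no-port BR/MUL
#4 head=5: mulh i5 RAW r1
#5 head=6: sub/mulh i6+i7 2-wide
#6 head=8: ld i8 no-port MEM/MEM
#7 head=9: ld i9 no-port MEM/MEM
#8 head=10: st/or i10+i11 2-wide
#9 head=12: mulh i12 tail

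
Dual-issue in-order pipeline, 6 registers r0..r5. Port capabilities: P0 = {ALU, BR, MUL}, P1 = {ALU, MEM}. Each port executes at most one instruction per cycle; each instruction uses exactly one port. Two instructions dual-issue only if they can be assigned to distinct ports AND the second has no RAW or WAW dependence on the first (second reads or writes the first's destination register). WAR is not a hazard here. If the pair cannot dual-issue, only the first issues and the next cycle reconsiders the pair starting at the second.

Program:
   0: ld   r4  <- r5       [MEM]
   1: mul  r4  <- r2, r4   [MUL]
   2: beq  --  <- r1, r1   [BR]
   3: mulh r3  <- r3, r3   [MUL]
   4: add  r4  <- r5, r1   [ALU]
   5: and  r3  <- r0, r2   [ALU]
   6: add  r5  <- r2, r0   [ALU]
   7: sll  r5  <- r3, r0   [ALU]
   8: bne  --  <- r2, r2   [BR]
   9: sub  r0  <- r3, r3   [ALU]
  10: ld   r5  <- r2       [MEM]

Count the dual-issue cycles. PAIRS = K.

PAIRS = 4

t=0 i0:ld.MEM ; RAW+WAW r4
t=1 i1:mul.MUL ; no-port MUL/BR
t=2 i2:beq.BR ; no-port BR/MUL
t=3 i3&i4:mulh.MUL/add.ALU ; 2-wide
t=4 i5&i6:and.ALU/add.ALU ; 2-wide
t=5 i7&i8:sll.ALU/bne.BR ; 2-wide
t=6 i9&i10:sub.ALU/ld.MEM ; 2-wide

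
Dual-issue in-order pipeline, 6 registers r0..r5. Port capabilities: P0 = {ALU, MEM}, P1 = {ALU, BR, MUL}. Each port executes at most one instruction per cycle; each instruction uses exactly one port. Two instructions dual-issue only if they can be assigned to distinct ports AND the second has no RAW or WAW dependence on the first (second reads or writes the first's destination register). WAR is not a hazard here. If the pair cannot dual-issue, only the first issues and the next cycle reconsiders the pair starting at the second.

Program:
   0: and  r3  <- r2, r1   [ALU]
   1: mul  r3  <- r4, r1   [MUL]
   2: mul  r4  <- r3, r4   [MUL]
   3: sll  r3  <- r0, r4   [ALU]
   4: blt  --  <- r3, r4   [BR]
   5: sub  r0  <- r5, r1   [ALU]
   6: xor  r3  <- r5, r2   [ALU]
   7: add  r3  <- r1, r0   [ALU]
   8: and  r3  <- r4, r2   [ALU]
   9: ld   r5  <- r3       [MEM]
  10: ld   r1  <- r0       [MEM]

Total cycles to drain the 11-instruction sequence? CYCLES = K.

CYCLES = 10

0. and @i0  | WAW r3
1. mul @i1  | no-port MUL/MUL
2. mul @i2  | RAW r4
3. sll @i3  | RAW r3
4. blt;sub @i4+i5  | 2-wide
5. xor @i6  | WAW r3
6. add @i7  | WAW r3
7. and @i8  | RAW r3
8. ld @i9  | no-port MEM/MEM
9. ld @i10  | tail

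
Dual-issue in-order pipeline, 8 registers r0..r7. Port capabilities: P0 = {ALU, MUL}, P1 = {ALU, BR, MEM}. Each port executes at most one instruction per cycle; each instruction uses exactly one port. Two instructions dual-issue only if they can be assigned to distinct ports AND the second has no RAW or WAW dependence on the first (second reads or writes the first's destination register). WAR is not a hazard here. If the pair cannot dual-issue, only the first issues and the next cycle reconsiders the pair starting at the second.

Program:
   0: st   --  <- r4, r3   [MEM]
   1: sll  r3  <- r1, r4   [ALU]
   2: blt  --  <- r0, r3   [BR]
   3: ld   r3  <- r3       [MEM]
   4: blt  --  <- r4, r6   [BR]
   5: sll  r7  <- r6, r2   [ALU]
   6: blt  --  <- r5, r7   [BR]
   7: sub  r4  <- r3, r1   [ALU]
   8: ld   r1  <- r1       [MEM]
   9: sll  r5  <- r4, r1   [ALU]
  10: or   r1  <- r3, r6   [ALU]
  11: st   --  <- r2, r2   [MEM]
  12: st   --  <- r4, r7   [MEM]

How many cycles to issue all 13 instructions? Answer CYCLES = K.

t=0 i0&i1:st.MEM;sll.ALU ; pair
t=1 i2:blt.BR ; no-port BR/MEM
t=2 i3:ld.MEM ; no-port MEM/BR
t=3 i4&i5:blt.BR;sll.ALU ; pair
t=4 i6&i7:blt.BR;sub.ALU ; pair
t=5 i8:ld.MEM ; RAW r1
t=6 i9&i10:sll.ALU;or.ALU ; pair
t=7 i11:st.MEM ; no-port MEM/MEM
t=8 i12:st.MEM ; tail

CYCLES = 9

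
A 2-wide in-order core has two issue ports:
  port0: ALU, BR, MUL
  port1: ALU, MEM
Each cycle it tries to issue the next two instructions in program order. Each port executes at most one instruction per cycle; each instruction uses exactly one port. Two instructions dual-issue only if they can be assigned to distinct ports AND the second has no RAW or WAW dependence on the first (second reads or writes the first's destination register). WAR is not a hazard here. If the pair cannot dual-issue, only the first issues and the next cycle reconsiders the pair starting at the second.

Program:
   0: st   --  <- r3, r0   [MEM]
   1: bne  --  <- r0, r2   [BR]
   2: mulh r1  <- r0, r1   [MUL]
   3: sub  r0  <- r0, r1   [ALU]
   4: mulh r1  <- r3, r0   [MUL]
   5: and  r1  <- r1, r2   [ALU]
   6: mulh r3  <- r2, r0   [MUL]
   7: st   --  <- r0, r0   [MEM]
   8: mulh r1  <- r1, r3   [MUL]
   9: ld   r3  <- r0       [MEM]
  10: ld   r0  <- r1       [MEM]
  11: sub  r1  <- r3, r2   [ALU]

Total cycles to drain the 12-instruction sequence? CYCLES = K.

c0: i0+i1 st;bne  pair
c1: i2 mulh  RAW r1
c2: i3 sub  RAW r0
c3: i4 mulh  RAW+WAW r1
c4: i5+i6 and;mulh  pair
c5: i7+i8 st;mulh  pair
c6: i9 ld  no-port MEM/MEM
c7: i10+i11 ld;sub  pair

CYCLES = 8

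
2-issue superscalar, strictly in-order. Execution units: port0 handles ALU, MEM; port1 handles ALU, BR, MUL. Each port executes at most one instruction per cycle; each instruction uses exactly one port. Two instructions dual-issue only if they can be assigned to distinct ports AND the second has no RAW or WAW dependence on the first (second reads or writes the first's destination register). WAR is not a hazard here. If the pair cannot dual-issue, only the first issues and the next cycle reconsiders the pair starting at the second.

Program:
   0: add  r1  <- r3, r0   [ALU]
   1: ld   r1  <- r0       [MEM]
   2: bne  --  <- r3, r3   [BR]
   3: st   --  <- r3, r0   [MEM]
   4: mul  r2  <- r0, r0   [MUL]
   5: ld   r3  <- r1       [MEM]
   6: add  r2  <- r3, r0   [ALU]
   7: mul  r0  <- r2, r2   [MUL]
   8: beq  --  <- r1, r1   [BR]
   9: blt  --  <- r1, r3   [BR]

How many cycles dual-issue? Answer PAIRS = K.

t=0 i0:add.ALU ; WAW r1
t=1 i1+i2:ld.MEM bne.BR ; dual
t=2 i3+i4:st.MEM mul.MUL ; dual
t=3 i5:ld.MEM ; RAW r3
t=4 i6:add.ALU ; RAW r2
t=5 i7:mul.MUL ; no-port MUL/BR
t=6 i8:beq.BR ; no-port BR/BR
t=7 i9:blt.BR ; tail

PAIRS = 2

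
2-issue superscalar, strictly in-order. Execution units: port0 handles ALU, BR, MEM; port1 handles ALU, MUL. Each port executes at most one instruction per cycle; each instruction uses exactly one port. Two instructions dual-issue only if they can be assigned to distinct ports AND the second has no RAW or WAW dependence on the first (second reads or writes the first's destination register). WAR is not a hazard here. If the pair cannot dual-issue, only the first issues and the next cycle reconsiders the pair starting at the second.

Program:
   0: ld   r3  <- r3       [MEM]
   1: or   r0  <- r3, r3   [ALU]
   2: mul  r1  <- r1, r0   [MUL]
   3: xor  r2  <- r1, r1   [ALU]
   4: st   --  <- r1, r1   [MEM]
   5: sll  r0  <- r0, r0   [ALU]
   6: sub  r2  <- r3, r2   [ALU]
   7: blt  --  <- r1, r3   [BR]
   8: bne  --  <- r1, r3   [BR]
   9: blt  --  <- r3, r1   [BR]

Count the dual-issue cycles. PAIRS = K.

c0: i0 ld  RAW r3
c1: i1 or  RAW r0
c2: i2 mul  RAW r1
c3: i3/i4 xor/st  2-wide
c4: i5/i6 sll/sub  2-wide
c5: i7 blt  no-port BR/BR
c6: i8 bne  no-port BR/BR
c7: i9 blt  tail

PAIRS = 2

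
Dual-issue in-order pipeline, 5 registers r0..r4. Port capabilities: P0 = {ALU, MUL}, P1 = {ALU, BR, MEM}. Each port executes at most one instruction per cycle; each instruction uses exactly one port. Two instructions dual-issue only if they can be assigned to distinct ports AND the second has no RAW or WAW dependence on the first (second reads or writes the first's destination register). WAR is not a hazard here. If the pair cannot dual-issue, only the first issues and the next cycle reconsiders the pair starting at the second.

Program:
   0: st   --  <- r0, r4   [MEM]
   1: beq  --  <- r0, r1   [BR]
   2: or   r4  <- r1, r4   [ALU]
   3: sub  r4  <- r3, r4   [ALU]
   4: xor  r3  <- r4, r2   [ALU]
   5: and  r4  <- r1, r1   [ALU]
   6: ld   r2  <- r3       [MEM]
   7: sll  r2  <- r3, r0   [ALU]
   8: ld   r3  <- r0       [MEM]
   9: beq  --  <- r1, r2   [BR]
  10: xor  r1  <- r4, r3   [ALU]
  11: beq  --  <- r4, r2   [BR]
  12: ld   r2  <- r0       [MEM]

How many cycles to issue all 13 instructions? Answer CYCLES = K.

CYCLES = 9

[0] i0  st.MEM  -- no-port MEM/BR
[1] i1+i2  beq.BR+or.ALU  -- 2-wide
[2] i3  sub.ALU  -- RAW r4
[3] i4+i5  xor.ALU+and.ALU  -- 2-wide
[4] i6  ld.MEM  -- WAW r2
[5] i7+i8  sll.ALU+ld.MEM  -- 2-wide
[6] i9+i10  beq.BR+xor.ALU  -- 2-wide
[7] i11  beq.BR  -- no-port BR/MEM
[8] i12  ld.MEM  -- tail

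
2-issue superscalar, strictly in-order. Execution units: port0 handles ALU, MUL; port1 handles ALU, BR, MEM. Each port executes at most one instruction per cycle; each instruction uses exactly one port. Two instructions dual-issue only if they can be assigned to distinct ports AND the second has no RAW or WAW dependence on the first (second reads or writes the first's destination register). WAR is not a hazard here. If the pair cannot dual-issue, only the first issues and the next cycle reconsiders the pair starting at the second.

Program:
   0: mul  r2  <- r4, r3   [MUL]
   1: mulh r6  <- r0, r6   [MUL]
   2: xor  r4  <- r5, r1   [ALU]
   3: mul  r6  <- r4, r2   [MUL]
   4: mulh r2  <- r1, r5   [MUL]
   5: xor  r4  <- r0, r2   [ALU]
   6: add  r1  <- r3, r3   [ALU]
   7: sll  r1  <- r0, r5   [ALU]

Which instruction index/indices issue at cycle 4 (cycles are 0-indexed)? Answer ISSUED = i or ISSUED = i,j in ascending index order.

c0: i0 mul  no-port MUL/MUL
c1: i1,i2 mulh;xor  2-wide
c2: i3 mul  no-port MUL/MUL
c3: i4 mulh  RAW r2
c4: i5,i6 xor;add  2-wide
c5: i7 sll  tail

ISSUED = 5,6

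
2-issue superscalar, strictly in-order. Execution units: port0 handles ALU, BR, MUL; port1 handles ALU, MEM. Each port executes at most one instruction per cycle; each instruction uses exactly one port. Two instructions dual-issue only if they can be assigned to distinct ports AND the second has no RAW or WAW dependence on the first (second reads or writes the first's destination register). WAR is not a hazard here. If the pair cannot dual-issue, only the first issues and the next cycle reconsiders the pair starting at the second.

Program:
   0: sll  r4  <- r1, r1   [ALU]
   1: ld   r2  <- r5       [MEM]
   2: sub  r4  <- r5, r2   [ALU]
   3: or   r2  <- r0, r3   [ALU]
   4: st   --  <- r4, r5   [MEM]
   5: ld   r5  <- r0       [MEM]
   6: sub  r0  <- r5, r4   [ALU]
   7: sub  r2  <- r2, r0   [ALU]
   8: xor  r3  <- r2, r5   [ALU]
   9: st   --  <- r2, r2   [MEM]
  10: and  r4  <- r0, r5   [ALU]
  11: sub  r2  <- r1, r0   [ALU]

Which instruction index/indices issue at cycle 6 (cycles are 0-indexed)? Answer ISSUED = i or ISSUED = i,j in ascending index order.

ISSUED = 8,9

0. sll;ld @i0/i1  | 2-wide
1. sub;or @i2/i3  | 2-wide
2. st @i4  | no-port MEM/MEM
3. ld @i5  | RAW r5
4. sub @i6  | RAW r0
5. sub @i7  | RAW r2
6. xor;st @i8/i9  | 2-wide
7. and;sub @i10/i11  | 2-wide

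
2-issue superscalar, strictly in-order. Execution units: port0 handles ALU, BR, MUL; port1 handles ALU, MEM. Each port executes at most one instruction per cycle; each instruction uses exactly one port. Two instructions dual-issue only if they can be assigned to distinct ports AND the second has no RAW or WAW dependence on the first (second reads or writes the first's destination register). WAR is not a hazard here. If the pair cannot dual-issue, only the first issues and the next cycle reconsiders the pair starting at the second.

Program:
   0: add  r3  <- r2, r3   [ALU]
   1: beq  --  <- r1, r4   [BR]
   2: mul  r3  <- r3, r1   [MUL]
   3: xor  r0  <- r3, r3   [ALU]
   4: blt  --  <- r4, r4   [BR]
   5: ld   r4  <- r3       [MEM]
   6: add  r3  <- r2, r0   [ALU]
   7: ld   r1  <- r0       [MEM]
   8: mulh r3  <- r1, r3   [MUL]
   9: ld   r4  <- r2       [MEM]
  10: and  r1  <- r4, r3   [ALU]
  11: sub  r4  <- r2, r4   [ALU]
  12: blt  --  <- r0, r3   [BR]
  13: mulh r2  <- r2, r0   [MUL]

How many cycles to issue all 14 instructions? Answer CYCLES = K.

#0 head=0: add/beq i0+i1 2-wide
#1 head=2: mul i2 RAW r3
#2 head=3: xor/blt i3+i4 2-wide
#3 head=5: ld/add i5+i6 2-wide
#4 head=7: ld i7 RAW r1
#5 head=8: mulh/ld i8+i9 2-wide
#6 head=10: and/sub i10+i11 2-wide
#7 head=12: blt i12 no-port BR/MUL
#8 head=13: mulh i13 tail

CYCLES = 9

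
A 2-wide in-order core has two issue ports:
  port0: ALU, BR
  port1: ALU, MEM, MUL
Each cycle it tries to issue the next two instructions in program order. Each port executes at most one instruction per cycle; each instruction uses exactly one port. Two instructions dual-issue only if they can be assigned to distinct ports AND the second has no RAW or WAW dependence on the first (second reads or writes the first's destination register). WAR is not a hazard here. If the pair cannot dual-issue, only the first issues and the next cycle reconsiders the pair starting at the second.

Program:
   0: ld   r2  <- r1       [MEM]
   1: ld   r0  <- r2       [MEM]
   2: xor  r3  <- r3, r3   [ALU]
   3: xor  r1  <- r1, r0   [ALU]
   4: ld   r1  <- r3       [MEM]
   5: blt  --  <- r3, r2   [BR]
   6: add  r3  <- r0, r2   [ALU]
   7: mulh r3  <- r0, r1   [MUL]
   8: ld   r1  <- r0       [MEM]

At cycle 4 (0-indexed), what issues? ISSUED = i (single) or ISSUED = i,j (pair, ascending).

ISSUED = 6

  cy0 -> i0 (ld.MEM) no-port MEM/MEM
  cy1 -> i1+i2 (ld.MEM/xor.ALU) pair
  cy2 -> i3 (xor.ALU) WAW r1
  cy3 -> i4+i5 (ld.MEM/blt.BR) pair
  cy4 -> i6 (add.ALU) WAW r3
  cy5 -> i7 (mulh.MUL) no-port MUL/MEM
  cy6 -> i8 (ld.MEM) tail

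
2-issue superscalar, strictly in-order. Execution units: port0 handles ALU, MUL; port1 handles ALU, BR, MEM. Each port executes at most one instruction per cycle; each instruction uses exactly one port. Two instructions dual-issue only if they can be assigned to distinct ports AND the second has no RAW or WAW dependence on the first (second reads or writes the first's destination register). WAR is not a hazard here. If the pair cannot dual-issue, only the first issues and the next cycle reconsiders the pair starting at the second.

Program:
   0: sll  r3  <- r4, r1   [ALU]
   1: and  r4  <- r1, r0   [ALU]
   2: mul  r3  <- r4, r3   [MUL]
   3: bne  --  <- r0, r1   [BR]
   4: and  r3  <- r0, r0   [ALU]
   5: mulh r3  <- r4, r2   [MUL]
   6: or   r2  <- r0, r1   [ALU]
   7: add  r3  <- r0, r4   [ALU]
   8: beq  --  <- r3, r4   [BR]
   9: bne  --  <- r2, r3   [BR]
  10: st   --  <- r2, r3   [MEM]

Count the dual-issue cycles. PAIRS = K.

t=0 i0&i1:sll.ALU;and.ALU ; dual
t=1 i2&i3:mul.MUL;bne.BR ; dual
t=2 i4:and.ALU ; WAW r3
t=3 i5&i6:mulh.MUL;or.ALU ; dual
t=4 i7:add.ALU ; RAW r3
t=5 i8:beq.BR ; no-port BR/BR
t=6 i9:bne.BR ; no-port BR/MEM
t=7 i10:st.MEM ; tail

PAIRS = 3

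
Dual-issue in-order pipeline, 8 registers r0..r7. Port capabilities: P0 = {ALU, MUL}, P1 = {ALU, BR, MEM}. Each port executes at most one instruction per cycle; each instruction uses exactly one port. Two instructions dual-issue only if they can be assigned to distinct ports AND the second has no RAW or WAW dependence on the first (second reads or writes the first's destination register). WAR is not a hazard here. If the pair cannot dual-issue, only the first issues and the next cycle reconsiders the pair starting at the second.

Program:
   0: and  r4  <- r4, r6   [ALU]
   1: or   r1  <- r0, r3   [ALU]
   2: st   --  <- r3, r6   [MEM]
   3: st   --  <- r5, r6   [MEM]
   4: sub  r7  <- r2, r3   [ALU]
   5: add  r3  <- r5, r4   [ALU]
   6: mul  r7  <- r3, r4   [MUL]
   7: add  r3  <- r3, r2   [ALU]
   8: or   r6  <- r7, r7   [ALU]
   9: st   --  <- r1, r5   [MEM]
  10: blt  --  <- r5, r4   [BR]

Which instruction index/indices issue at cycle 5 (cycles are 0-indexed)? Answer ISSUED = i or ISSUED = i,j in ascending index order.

ISSUED = 8,9

c0: i0+i1 and or  dual
c1: i2 st  no-port MEM/MEM
c2: i3+i4 st sub  dual
c3: i5 add  RAW r3
c4: i6+i7 mul add  dual
c5: i8+i9 or st  dual
c6: i10 blt  tail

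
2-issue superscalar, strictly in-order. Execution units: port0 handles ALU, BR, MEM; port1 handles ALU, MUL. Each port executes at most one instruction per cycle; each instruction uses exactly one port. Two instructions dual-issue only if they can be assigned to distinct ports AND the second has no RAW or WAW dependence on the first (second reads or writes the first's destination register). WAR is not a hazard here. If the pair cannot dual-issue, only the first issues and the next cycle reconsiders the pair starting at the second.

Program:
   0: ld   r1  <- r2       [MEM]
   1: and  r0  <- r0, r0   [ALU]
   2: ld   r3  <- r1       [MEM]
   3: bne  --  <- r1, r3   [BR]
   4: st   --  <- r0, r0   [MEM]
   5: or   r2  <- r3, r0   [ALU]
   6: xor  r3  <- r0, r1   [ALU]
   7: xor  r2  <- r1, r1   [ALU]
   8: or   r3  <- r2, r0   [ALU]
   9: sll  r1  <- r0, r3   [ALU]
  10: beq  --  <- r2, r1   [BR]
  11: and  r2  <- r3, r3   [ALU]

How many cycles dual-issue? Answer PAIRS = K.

PAIRS = 4

#0 head=0: ld;and i0+i1 2-wide
#1 head=2: ld i2 no-port MEM/BR
#2 head=3: bne i3 no-port BR/MEM
#3 head=4: st;or i4+i5 2-wide
#4 head=6: xor;xor i6+i7 2-wide
#5 head=8: or i8 RAW r3
#6 head=9: sll i9 RAW r1
#7 head=10: beq;and i10+i11 2-wide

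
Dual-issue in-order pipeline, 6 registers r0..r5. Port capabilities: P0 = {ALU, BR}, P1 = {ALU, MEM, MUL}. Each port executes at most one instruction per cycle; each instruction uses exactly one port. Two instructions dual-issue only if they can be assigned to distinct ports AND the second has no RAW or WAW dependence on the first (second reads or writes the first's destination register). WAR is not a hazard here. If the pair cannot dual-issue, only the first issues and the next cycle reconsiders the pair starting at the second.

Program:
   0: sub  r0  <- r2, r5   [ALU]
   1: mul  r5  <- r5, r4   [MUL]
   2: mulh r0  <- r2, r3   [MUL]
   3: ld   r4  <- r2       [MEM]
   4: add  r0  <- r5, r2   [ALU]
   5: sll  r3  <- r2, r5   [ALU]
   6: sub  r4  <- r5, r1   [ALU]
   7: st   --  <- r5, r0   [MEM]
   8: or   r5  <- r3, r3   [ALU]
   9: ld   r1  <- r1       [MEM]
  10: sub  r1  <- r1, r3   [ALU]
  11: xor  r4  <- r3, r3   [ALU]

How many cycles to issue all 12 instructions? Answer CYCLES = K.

t=0 i0+i1:sub+mul ; pair
t=1 i2:mulh ; no-port MUL/MEM
t=2 i3+i4:ld+add ; pair
t=3 i5+i6:sll+sub ; pair
t=4 i7+i8:st+or ; pair
t=5 i9:ld ; RAW+WAW r1
t=6 i10+i11:sub+xor ; pair

CYCLES = 7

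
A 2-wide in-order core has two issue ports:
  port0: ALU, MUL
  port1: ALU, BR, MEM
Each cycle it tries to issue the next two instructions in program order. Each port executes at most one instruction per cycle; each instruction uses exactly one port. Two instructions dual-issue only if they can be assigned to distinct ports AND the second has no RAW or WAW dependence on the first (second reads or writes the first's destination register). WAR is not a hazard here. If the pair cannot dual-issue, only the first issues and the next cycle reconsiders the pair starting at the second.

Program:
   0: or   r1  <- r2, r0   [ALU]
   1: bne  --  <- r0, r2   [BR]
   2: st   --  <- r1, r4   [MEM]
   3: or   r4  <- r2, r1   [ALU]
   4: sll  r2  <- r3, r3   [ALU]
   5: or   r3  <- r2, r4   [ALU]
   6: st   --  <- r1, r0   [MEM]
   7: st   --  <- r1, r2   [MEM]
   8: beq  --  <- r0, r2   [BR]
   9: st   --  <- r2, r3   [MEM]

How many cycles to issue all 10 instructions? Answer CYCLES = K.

CYCLES = 7

[0] i0&i1  or+bne  -- pair
[1] i2&i3  st+or  -- pair
[2] i4  sll  -- RAW r2
[3] i5&i6  or+st  -- pair
[4] i7  st  -- no-port MEM/BR
[5] i8  beq  -- no-port BR/MEM
[6] i9  st  -- tail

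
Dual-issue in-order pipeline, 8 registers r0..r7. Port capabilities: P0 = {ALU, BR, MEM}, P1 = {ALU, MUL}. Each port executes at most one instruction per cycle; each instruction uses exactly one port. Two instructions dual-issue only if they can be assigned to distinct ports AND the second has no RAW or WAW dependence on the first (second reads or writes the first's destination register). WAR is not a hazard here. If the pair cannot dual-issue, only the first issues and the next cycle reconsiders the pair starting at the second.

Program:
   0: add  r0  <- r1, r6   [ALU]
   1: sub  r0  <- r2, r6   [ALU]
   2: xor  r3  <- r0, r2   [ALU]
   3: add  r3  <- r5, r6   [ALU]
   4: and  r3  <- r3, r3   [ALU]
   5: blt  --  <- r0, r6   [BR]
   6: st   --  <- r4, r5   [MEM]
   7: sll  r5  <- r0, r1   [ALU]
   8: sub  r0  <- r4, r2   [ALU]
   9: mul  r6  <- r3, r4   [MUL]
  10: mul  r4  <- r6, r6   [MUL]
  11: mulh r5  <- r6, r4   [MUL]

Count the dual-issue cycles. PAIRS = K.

c0: i0 add.ALU  WAW r0
c1: i1 sub.ALU  RAW r0
c2: i2 xor.ALU  WAW r3
c3: i3 add.ALU  RAW+WAW r3
c4: i4+i5 and.ALU blt.BR  pair
c5: i6+i7 st.MEM sll.ALU  pair
c6: i8+i9 sub.ALU mul.MUL  pair
c7: i10 mul.MUL  no-port MUL/MUL
c8: i11 mulh.MUL  tail

PAIRS = 3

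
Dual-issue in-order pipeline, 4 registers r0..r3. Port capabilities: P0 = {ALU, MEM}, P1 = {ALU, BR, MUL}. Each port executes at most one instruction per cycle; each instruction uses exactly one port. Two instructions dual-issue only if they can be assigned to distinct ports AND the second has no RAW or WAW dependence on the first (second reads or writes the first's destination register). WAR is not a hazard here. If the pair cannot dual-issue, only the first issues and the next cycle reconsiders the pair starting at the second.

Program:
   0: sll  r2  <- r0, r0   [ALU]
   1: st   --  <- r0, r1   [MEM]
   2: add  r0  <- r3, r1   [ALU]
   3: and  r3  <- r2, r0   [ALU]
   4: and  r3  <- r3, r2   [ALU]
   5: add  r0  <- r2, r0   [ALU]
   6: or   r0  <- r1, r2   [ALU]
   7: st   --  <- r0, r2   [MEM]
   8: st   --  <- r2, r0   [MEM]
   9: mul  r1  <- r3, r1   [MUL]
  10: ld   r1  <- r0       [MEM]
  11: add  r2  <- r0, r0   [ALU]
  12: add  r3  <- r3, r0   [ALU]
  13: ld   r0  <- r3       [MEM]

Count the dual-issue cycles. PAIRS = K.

0. sll.ALU st.MEM @i0,i1  | dual
1. add.ALU @i2  | RAW r0
2. and.ALU @i3  | RAW+WAW r3
3. and.ALU add.ALU @i4,i5  | dual
4. or.ALU @i6  | RAW r0
5. st.MEM @i7  | no-port MEM/MEM
6. st.MEM mul.MUL @i8,i9  | dual
7. ld.MEM add.ALU @i10,i11  | dual
8. add.ALU @i12  | RAW r3
9. ld.MEM @i13  | tail

PAIRS = 4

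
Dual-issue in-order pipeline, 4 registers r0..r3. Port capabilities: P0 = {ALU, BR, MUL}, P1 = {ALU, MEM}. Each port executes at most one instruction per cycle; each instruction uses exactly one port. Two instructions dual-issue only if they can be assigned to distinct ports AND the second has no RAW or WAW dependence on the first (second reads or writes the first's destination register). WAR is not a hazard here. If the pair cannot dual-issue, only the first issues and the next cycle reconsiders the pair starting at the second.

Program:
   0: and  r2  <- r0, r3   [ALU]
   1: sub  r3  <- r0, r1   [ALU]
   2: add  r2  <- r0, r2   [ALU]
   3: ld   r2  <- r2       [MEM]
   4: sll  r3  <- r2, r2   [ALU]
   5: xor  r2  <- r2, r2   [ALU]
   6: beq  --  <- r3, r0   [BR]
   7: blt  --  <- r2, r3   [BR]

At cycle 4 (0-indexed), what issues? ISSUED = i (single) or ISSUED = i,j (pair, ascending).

0. and.ALU+sub.ALU @i0,i1  | 2-wide
1. add.ALU @i2  | RAW+WAW r2
2. ld.MEM @i3  | RAW r2
3. sll.ALU+xor.ALU @i4,i5  | 2-wide
4. beq.BR @i6  | no-port BR/BR
5. blt.BR @i7  | tail

ISSUED = 6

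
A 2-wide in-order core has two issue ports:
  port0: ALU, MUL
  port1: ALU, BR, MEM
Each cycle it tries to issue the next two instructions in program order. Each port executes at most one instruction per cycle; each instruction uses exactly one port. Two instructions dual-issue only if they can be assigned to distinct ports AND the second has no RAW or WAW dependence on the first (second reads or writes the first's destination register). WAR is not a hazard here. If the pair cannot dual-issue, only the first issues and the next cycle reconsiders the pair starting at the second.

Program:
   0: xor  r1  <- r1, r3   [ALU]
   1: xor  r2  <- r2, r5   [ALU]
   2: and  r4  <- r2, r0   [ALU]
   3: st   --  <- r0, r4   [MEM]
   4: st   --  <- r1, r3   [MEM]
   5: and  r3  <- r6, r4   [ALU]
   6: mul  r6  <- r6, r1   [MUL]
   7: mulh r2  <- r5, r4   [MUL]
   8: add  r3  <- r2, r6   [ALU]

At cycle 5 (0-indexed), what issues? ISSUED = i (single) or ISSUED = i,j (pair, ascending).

c0: i0&i1 xor+xor  2-wide
c1: i2 and  RAW r4
c2: i3 st  no-port MEM/MEM
c3: i4&i5 st+and  2-wide
c4: i6 mul  no-port MUL/MUL
c5: i7 mulh  RAW r2
c6: i8 add  tail

ISSUED = 7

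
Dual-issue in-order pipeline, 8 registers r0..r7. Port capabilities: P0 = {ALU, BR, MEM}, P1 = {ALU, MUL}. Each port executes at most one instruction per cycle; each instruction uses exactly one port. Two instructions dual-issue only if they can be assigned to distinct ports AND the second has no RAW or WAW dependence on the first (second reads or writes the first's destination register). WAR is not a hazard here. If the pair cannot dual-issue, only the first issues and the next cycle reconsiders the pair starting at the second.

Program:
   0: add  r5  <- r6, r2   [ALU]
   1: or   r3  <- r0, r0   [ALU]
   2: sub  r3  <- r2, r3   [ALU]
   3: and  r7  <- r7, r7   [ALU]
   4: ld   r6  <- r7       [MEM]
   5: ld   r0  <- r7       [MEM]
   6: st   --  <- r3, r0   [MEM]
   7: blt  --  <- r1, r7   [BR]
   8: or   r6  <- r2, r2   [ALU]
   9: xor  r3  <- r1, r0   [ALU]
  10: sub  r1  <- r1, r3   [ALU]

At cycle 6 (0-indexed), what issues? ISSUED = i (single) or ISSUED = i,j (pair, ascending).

  cy0 -> i0&i1 (add+or) dual
  cy1 -> i2&i3 (sub+and) dual
  cy2 -> i4 (ld) no-port MEM/MEM
  cy3 -> i5 (ld) no-port MEM/MEM
  cy4 -> i6 (st) no-port MEM/BR
  cy5 -> i7&i8 (blt+or) dual
  cy6 -> i9 (xor) RAW r3
  cy7 -> i10 (sub) tail

ISSUED = 9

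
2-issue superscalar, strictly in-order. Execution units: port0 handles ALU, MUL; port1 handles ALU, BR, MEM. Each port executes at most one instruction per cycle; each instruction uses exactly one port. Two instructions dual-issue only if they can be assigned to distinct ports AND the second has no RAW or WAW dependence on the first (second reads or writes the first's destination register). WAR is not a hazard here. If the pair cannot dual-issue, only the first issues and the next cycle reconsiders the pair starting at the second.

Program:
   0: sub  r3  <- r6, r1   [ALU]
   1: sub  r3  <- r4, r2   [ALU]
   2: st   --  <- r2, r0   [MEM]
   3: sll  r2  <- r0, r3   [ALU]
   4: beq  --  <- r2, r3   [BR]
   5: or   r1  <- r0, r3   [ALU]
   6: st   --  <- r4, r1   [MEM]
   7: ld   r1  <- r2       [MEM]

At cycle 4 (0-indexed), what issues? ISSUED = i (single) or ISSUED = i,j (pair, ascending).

t=0 i0:sub.ALU ; WAW r3
t=1 i1&i2:sub.ALU st.MEM ; 2-wide
t=2 i3:sll.ALU ; RAW r2
t=3 i4&i5:beq.BR or.ALU ; 2-wide
t=4 i6:st.MEM ; no-port MEM/MEM
t=5 i7:ld.MEM ; tail

ISSUED = 6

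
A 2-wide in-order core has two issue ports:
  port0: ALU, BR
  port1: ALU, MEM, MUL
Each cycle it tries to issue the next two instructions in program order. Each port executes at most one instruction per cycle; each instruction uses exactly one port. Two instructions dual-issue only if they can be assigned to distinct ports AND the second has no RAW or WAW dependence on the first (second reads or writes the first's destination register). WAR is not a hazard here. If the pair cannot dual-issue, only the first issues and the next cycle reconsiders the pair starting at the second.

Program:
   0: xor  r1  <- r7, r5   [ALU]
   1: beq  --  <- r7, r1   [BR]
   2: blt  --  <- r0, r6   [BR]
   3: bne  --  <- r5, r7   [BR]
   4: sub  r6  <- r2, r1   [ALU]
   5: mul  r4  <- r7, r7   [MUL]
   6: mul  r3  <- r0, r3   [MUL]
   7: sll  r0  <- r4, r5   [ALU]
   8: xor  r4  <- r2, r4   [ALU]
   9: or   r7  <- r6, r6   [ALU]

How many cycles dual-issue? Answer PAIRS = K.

t=0 i0:xor ; RAW r1
t=1 i1:beq ; no-port BR/BR
t=2 i2:blt ; no-port BR/BR
t=3 i3,i4:bne;sub ; 2-wide
t=4 i5:mul ; no-port MUL/MUL
t=5 i6,i7:mul;sll ; 2-wide
t=6 i8,i9:xor;or ; 2-wide

PAIRS = 3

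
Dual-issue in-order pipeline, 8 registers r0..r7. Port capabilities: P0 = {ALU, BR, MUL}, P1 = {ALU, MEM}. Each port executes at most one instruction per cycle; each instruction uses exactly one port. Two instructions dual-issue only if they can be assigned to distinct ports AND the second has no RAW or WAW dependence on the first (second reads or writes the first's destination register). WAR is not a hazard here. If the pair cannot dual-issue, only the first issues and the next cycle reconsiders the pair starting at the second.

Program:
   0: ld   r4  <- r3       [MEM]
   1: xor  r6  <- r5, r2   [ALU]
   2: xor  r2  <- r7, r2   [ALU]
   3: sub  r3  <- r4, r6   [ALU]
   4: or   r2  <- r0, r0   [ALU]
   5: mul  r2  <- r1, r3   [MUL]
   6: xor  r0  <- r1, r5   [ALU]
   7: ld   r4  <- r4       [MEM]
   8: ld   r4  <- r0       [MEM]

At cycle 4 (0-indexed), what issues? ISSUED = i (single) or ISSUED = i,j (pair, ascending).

ISSUED = 7

0. ld.MEM+xor.ALU @i0/i1  | 2-wide
1. xor.ALU+sub.ALU @i2/i3  | 2-wide
2. or.ALU @i4  | WAW r2
3. mul.MUL+xor.ALU @i5/i6  | 2-wide
4. ld.MEM @i7  | no-port MEM/MEM
5. ld.MEM @i8  | tail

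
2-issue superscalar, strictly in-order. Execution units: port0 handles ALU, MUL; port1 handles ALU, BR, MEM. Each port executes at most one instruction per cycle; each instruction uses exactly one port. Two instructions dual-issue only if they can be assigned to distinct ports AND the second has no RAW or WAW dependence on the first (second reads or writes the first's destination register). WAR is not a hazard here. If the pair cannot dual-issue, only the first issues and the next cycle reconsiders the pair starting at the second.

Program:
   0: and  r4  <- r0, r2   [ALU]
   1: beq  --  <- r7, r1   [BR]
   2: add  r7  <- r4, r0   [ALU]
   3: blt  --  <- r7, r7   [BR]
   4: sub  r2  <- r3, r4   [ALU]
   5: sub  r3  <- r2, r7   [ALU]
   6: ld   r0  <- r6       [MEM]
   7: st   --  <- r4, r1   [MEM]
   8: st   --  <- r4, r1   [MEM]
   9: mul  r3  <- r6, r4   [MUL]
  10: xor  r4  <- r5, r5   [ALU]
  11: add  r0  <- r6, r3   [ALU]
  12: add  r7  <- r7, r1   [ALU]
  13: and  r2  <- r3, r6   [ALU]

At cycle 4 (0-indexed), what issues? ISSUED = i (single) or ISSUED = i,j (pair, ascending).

c0: i0&i1 and+beq  dual
c1: i2 add  RAW r7
c2: i3&i4 blt+sub  dual
c3: i5&i6 sub+ld  dual
c4: i7 st  no-port MEM/MEM
c5: i8&i9 st+mul  dual
c6: i10&i11 xor+add  dual
c7: i12&i13 add+and  dual

ISSUED = 7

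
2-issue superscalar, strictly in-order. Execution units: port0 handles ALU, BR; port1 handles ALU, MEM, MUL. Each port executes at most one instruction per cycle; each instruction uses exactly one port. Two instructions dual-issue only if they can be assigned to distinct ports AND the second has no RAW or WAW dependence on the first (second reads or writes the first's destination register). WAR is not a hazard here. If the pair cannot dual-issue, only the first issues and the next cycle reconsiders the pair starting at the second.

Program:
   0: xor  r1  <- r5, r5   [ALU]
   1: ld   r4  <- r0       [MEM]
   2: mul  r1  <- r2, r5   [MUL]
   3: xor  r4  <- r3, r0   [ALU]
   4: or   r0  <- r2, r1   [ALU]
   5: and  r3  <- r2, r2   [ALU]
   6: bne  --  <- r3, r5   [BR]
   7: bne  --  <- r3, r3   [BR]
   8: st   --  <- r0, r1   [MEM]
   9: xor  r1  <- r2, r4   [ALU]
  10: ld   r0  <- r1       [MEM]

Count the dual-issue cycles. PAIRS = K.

[0] i0,i1  xor.ALU+ld.MEM  -- pair
[1] i2,i3  mul.MUL+xor.ALU  -- pair
[2] i4,i5  or.ALU+and.ALU  -- pair
[3] i6  bne.BR  -- no-port BR/BR
[4] i7,i8  bne.BR+st.MEM  -- pair
[5] i9  xor.ALU  -- RAW r1
[6] i10  ld.MEM  -- tail

PAIRS = 4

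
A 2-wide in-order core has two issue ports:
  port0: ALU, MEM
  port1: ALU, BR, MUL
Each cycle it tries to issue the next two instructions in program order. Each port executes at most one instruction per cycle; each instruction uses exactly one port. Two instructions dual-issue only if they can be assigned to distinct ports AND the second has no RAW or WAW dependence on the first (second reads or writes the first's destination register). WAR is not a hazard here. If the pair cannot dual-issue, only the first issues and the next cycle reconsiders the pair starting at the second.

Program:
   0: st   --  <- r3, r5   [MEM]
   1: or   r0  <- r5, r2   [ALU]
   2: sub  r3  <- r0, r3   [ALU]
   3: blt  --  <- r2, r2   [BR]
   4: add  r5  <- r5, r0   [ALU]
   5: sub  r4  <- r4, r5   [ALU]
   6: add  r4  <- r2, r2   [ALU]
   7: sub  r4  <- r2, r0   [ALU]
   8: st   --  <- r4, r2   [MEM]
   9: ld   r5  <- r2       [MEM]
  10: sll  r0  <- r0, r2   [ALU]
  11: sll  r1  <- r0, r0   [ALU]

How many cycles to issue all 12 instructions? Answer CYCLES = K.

#0 head=0: st/or i0&i1 2-wide
#1 head=2: sub/blt i2&i3 2-wide
#2 head=4: add i4 RAW r5
#3 head=5: sub i5 WAW r4
#4 head=6: add i6 WAW r4
#5 head=7: sub i7 RAW r4
#6 head=8: st i8 no-port MEM/MEM
#7 head=9: ld/sll i9&i10 2-wide
#8 head=11: sll i11 tail

CYCLES = 9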